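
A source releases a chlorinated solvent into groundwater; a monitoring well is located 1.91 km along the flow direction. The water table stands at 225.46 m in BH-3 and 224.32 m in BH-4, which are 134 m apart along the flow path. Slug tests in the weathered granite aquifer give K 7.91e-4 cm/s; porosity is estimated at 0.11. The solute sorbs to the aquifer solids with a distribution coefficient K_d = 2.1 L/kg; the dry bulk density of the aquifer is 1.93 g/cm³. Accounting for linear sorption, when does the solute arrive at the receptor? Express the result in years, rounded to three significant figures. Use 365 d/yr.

Hydraulic gradient i = (225.46 − 224.32) / 134 = 1.14 / 134 = 0.008507
K = 7.91e-4 cm/s × 864 = 0.6834 m/d
Specific discharge q = 0.6834 × 0.008507 = 0.005814 m/d
v_s = q/n_e = 0.005814/0.11 = 0.05286 m/d
Retardation R = 1 + ρ_b·K_d/n = 1 + 1.93×2.1/0.11 = 37.85
Contaminant velocity v_c = v/R = 0.05286/37.85 = 0.001397 m/d
L = 1.91 km = 1910 m
t = L/v_c = 1910/0.001397 = 1.368e6 d
   = 1.368e6/365 = 3750 yr

3750 years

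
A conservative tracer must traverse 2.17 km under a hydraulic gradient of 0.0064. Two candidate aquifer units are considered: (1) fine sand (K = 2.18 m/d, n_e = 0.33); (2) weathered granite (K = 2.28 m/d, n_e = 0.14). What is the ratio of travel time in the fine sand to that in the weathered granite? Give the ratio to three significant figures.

Unit 1 (fine sand): v = 2.18×0.0064/0.33 = 0.04228 m/d, t = 2170/0.04228 = 51330 d
Unit 2 (weathered granite): v = 2.28×0.0064/0.14 = 0.1042 m/d, t = 2170/0.1042 = 20820 d
t(fine sand) / t(weathered granite) = 51330/20820 = 2.47

2.47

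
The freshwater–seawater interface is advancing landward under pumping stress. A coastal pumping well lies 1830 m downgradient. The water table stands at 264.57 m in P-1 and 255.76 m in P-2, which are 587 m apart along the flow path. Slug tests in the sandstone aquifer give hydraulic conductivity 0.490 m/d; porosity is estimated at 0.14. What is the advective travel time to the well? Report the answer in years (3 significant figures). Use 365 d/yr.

95.4 years

Hydraulic gradient i = (264.57 − 255.76) / 587 = 8.81 / 587 = 0.01501
Specific discharge q = 0.490 × 0.01501 = 0.007354 m/d
v_s = q/n_e = 0.007354/0.14 = 0.05253 m/d
t = L / v = 1830 / 0.05253 = 34840 d
   = 34840 / 365 = 95.4 yr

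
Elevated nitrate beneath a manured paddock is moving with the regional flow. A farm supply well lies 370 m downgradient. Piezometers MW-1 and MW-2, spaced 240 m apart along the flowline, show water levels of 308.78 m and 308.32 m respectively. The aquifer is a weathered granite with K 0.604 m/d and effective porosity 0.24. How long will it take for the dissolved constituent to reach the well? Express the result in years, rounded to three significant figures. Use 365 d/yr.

210 years

Hydraulic gradient i = (308.78 − 308.32) / 240 = 0.46 / 240 = 0.001917
Darcy flux q = K·i = 0.604 × 0.001917 = 0.001158 m/d
Seepage velocity v = q / n = 0.001158 / 0.24 = 0.004824 m/d
t = L / v = 370 / 0.004824 = 76710 d
   = 76710 / 365 = 210 yr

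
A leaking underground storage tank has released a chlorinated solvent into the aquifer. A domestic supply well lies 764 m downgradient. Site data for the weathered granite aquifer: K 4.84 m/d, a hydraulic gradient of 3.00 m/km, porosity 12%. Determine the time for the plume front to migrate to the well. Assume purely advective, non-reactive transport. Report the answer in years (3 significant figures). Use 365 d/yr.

17.3 years

Specific discharge q = 4.84 × 0.0030 = 0.01452 m/d
v_s = q/n_e = 0.01452/0.12 = 0.1210 m/d
t = L / v = 764 / 0.1210 = 6314 d
   = 6314 / 365 = 17.3 yr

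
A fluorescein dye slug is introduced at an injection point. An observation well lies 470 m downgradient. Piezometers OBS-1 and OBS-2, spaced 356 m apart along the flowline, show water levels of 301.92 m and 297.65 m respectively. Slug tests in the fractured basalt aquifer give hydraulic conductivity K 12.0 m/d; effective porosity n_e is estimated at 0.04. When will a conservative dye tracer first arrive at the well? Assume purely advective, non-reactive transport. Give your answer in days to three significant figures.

131 days

Hydraulic gradient i = (301.92 − 297.65) / 356 = 4.27 / 356 = 0.01199
q = Ki = 12.0 × 0.01199 = 0.1439 m/d
v = Ki/n = 12.0·0.01199/0.04 = 3.598 m/d
t = L / v = 470 / 3.598 = 130.6 d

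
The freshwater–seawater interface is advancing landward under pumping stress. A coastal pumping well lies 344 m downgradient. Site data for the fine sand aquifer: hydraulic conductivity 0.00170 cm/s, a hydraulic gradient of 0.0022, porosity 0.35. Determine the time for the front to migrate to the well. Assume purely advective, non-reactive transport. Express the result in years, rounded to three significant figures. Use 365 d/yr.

102 years

K = 0.00170 cm/s × 864 = 1.469 m/d
Darcy flux q = K·i = 1.469 × 0.0022 = 0.003231 m/d
v = Ki/n = 1.469·0.0022/0.35 = 0.009232 m/d
t = L / v = 344 / 0.009232 = 37260 d
   = 37260 / 365 = 102 yr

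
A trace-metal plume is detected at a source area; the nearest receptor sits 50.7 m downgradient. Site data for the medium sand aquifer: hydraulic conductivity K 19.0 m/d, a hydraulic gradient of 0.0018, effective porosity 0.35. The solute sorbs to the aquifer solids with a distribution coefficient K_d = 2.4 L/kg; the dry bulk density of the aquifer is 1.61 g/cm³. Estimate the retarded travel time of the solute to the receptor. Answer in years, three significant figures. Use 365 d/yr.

17.1 years

Darcy flux q = K·i = 19.0 × 0.0018 = 0.03420 m/d
v_s = q/n_e = 0.03420/0.35 = 0.09771 m/d
Retardation R = 1 + ρ_b·K_d/n = 1 + 1.61×2.4/0.35 = 12.04
Contaminant velocity v_c = v/R = 0.09771/12.04 = 0.008116 m/d
t = L/v_c = 50.7/0.008116 = 6247 d
   = 6247/365 = 17.1 yr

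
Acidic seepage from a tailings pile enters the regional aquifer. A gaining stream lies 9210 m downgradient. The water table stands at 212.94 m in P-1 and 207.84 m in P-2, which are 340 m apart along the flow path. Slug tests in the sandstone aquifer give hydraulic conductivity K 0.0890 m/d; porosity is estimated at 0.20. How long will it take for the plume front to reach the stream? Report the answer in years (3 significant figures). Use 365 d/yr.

3780 years

Hydraulic gradient i = (212.94 − 207.84) / 340 = 5.10 / 340 = 0.01500
q = Ki = 0.0890 × 0.01500 = 0.001335 m/d
Average linear velocity = 0.001335 / 0.20 = 0.006675 m/d
t = L / v = 9210 / 0.006675 = 1.380e6 d
   = 1.380e6 / 365 = 3780 yr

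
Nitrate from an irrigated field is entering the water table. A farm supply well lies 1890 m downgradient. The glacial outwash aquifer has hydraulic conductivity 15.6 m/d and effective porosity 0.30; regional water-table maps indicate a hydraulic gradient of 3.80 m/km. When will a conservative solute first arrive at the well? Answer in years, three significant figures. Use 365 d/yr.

26.2 years

q = Ki = 15.6 × 0.0038 = 0.05928 m/d
Average linear velocity = 0.05928 / 0.30 = 0.1976 m/d
t = L / v = 1890 / 0.1976 = 9565 d
   = 9565 / 365 = 26.2 yr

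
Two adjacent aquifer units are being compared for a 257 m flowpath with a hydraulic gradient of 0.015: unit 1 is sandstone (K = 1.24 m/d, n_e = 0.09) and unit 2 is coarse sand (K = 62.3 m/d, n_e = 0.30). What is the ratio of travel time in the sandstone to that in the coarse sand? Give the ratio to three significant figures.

Unit 1 (sandstone): v = 1.24×0.015/0.09 = 0.2067 m/d, t = 257/0.2067 = 1244 d
Unit 2 (coarse sand): v = 62.3×0.015/0.30 = 3.115 m/d, t = 257/3.115 = 82.50 d
t(sandstone) / t(coarse sand) = 1244/82.50 = 15.1

15.1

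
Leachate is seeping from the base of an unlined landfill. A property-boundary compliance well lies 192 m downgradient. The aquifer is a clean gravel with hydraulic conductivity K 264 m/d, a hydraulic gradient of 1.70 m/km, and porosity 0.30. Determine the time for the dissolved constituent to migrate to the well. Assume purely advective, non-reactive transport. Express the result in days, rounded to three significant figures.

128 days

Darcy flux q = K·i = 264 × 0.0017 = 0.4488 m/d
v_s = q/n_e = 0.4488/0.30 = 1.496 m/d
t = L / v = 192 / 1.496 = 128.3 d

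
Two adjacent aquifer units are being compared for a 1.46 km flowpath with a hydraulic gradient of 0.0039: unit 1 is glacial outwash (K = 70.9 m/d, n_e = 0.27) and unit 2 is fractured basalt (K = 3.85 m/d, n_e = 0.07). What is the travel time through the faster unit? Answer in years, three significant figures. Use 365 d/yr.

Unit 1 (glacial outwash): v = 70.9×0.0039/0.27 = 1.024 m/d, t = 1460/1.024 = 1426 d
Unit 2 (fractured basalt): v = 3.85×0.0039/0.07 = 0.2145 m/d, t = 1460/0.2145 = 6807 d
Faster: 1426 d / 365 = 3.91 yr

3.91 years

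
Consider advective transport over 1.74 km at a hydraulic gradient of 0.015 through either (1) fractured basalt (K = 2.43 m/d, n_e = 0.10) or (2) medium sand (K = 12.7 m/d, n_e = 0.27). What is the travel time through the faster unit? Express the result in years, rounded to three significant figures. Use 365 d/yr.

6.76 years

Unit 1 (fractured basalt): v = 2.43×0.015/0.10 = 0.3645 m/d, t = 1740/0.3645 = 4774 d
Unit 2 (medium sand): v = 12.7×0.015/0.27 = 0.7056 m/d, t = 1740/0.7056 = 2466 d
Faster: 2466 d / 365 = 6.76 yr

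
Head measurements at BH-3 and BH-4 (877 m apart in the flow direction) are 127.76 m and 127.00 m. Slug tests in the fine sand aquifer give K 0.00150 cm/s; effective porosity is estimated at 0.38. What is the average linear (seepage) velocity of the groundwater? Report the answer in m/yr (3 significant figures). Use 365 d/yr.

1.08 m/yr

Hydraulic gradient i = (127.76 − 127.00) / 877 = 0.76 / 877 = 8.666e-4
K = 0.00150 cm/s × 864 = 1.296 m/d
Darcy flux q = K·i = 1.296 × 8.666e-4 = 0.001123 m/d
Seepage velocity v = q / n = 0.001123 / 0.38 = 0.002956 m/d
   = 0.002956 × 365 = 1.08 m/yr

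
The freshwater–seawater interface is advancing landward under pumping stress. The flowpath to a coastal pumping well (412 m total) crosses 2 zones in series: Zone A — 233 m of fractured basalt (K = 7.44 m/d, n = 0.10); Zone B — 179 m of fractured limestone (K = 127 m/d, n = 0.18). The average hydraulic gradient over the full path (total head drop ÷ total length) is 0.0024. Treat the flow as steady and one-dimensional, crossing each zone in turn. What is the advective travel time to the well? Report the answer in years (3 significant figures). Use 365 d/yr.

Continuity: the same q passes through each zone, so ΔH = q·Σ(L_j/K_j) — the zones act as resistances in series.
Σ(L/K) = 233/7.44 + 179/127 = 31.32 + 1.409 = 32.73 d
K_eq = L_total / Σ(L/K) = 412 / 32.73 = 12.59 m/d
q = K_eq · i = 12.59 × 0.0024 = 0.03021 m/d (same in every zone)
Zone A: v = q/n = 0.03021/0.10 = 0.3021 m/d → t_A = 233/0.3021 = 771.2 d
Zone B: v = q/n = 0.03021/0.18 = 0.1679 m/d → t_B = 179/0.1679 = 1066 d
Total t = 771.2 + 1066 = 1838 d
   = 1838 / 365 = 5.03 yr

5.03 years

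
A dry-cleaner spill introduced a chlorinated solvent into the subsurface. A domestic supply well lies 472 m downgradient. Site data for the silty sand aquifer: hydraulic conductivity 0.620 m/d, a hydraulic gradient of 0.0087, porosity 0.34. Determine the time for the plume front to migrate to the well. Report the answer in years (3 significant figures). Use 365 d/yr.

81.5 years

q = Ki = 0.620 × 0.0087 = 0.005394 m/d
Seepage velocity v = q / n = 0.005394 / 0.34 = 0.01586 m/d
t = L / v = 472 / 0.01586 = 29750 d
   = 29750 / 365 = 81.5 yr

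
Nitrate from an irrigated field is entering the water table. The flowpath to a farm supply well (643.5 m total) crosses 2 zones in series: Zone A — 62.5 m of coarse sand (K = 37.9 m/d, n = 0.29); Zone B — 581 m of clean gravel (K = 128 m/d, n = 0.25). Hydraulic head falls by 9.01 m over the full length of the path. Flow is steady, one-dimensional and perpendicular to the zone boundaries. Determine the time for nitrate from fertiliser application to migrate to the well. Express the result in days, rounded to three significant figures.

Continuity: the same q passes through each zone, so ΔH = q·Σ(L_j/K_j) — the zones act as resistances in series.
Σ(L/K) = 62.5/37.9 + 581/128 = 1.649 + 4.539 = 6.188 d
q = ΔH / Σ(L/K) = 9.01 / 6.188 = 1.456 m/d (same in every zone)
Zone A: v = q/n = 1.456/0.29 = 5.021 m/d → t_A = 62.5/5.021 = 12.45 d
Zone B: v = q/n = 1.456/0.25 = 5.824 m/d → t_B = 581/5.824 = 99.76 d
Total t = 12.45 + 99.76 = 112.2 d

112 days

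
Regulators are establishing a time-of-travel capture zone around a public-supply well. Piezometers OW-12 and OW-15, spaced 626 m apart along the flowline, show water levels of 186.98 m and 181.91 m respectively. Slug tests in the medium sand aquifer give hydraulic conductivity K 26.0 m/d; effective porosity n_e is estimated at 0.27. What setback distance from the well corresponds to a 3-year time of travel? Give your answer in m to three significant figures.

854 m

Hydraulic gradient i = (186.98 − 181.91) / 626 = 5.07 / 626 = 0.008099
q = Ki = 26.0 × 0.008099 = 0.2106 m/d
Average linear velocity = 0.2106 / 0.27 = 0.7799 m/d
T = 3 yr × 365 = 1095 d
L = v × T = 0.7799 × 1095 = 854.0 m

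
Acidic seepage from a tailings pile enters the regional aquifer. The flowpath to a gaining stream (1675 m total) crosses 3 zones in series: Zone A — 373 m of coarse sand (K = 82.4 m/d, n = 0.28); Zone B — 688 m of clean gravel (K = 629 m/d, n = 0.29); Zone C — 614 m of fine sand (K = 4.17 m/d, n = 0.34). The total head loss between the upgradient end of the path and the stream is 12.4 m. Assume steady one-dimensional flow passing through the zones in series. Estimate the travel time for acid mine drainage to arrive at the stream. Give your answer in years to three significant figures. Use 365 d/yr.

Continuity: the same q passes through each zone, so ΔH = q·Σ(L_j/K_j) — the zones act as resistances in series.
Σ(L/K) = 373/82.4 + 688/629 + 614/4.17 = 4.527 + 1.094 + 147.2 = 152.9 d
q = ΔH / Σ(L/K) = 12.4 / 152.9 = 0.08112 m/d (same in every zone)
Zone A: v = q/n = 0.08112/0.28 = 0.2897 m/d → t_A = 373/0.2897 = 1287 d
Zone B: v = q/n = 0.08112/0.29 = 0.2797 m/d → t_B = 688/0.2797 = 2460 d
Zone C: v = q/n = 0.08112/0.34 = 0.2386 m/d → t_C = 614/0.2386 = 2574 d
Total t = 1287 + 2460 + 2574 = 6321 d
   = 6321 / 365 = 17.3 yr

17.3 years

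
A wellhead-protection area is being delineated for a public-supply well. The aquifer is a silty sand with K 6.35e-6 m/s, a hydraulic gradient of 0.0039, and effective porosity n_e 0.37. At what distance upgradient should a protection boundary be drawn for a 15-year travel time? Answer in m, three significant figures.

K = 6.35e-6 m/s × 86400 s/d = 0.5486 m/d
Specific discharge q = 0.5486 × 0.0039 = 0.002140 m/d
Average linear velocity = 0.002140 / 0.37 = 0.005783 m/d
T = 15 yr × 365 = 5475 d
L = v × T = 0.005783 × 5475 = 31.66 m

31.7 m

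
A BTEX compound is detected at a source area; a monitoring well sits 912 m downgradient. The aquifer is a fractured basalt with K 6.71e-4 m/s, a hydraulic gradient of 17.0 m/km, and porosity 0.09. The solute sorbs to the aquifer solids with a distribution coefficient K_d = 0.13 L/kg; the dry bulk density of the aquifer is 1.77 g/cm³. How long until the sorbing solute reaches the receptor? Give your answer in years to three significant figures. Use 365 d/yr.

0.812 years

K = 6.71e-4 m/s × 86400 s/d = 57.97 m/d
q = Ki = 57.97 × 0.017 = 0.9856 m/d
Average linear velocity = 0.9856 / 0.09 = 10.95 m/d
Retardation R = 1 + ρ_b·K_d/n = 1 + 1.77×0.13/0.09 = 3.557
Contaminant velocity v_c = v/R = 10.95/3.557 = 3.079 m/d
t = L/v_c = 912/3.079 = 296.2 d
   = 296.2/365 = 0.812 yr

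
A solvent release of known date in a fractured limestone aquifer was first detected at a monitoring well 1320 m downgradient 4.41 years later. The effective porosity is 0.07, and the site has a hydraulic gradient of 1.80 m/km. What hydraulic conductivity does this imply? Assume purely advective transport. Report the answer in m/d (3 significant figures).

t = 4.41 years = 1610 d
v = L / t = 1320 / 1610 = 0.8201 m/d
K = v · n / i = 0.8201 × 0.07 / 0.0018 = 31.9 m/d

31.9 m/d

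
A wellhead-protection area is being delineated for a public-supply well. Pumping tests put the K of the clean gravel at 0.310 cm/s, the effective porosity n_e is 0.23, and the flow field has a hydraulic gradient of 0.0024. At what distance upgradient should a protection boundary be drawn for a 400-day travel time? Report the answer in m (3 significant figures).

K = 0.310 cm/s × 864 = 267.8 m/d
Specific discharge q = 267.8 × 0.0024 = 0.6428 m/d
Average linear velocity = 0.6428 / 0.23 = 2.795 m/d
L = v × T = 2.795 × 400 = 1118 m

1120 m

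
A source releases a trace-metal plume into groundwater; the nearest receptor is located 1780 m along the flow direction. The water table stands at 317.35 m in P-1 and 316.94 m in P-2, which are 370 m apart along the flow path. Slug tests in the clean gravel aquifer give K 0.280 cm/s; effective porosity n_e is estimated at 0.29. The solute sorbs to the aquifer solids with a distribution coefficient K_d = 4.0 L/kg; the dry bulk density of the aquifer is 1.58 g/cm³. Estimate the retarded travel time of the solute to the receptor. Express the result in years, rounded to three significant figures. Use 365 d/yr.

Hydraulic gradient i = (317.35 − 316.94) / 370 = 0.41 / 370 = 0.001108
K = 0.280 cm/s × 864 = 241.9 m/d
q = Ki = 241.9 × 0.001108 = 0.2681 m/d
Seepage velocity v = q / n = 0.2681 / 0.29 = 0.9244 m/d
Retardation R = 1 + ρ_b·K_d/n = 1 + 1.58×4.0/0.29 = 22.79
Contaminant velocity v_c = v/R = 0.9244/22.79 = 0.04056 m/d
t = L/v_c = 1780/0.04056 = 43890 d
   = 43890/365 = 120 yr

120 years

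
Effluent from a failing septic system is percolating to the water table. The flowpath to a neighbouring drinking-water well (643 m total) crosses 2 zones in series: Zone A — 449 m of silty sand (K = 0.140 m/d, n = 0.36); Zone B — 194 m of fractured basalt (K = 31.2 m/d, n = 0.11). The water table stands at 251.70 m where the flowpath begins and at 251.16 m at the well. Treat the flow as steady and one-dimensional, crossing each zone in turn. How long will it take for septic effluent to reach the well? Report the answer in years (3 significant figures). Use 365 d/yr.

2980 years

Total head drop ΔH = 251.70 − 251.16 = 0.54 m
Steady 1-D flow in series ⇒ the Darcy flux q is identical in every zone and the zone head losses add (resistances L/K in series).
Σ(L/K) = 449/0.140 + 194/31.2 = 3207 + 6.218 = 3213 d
q = ΔH / Σ(L/K) = 0.54 / 3213 = 1.680e-4 m/d (same in every zone)
Zone A: v = q/n = 1.680e-4/0.36 = 4.668e-4 m/d → t_A = 449/4.668e-4 = 961900 d
Zone B: v = q/n = 1.680e-4/0.11 = 0.001528 m/d → t_B = 194/0.001528 = 127000 d
Total t = 961900 + 127000 = 1.089e6 d
   = 1.089e6 / 365 = 2980 yr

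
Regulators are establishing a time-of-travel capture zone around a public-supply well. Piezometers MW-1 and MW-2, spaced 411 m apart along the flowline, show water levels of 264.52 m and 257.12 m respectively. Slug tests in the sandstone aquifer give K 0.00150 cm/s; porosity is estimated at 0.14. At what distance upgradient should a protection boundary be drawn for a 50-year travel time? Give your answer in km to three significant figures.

3.04 km

Hydraulic gradient i = (264.52 − 257.12) / 411 = 7.40 / 411 = 0.01800
K = 0.00150 cm/s × 864 = 1.296 m/d
q = Ki = 1.296 × 0.01800 = 0.02333 m/d
v = Ki/n = 1.296·0.01800/0.14 = 0.1667 m/d
T = 50 yr × 365 = 18250 d
L = v × T = 0.1667 × 18250 = 3042 m
   = 3.04 km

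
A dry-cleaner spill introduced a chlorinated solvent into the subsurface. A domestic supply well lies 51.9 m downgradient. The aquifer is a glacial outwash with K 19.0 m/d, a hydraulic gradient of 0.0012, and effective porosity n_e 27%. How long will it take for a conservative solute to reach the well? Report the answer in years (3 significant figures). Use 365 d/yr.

Darcy flux q = K·i = 19.0 × 0.0012 = 0.02280 m/d
v = Ki/n = 19.0·0.0012/0.27 = 0.08444 m/d
t = L / v = 51.9 / 0.08444 = 614.6 d
   = 614.6 / 365 = 1.68 yr

1.68 years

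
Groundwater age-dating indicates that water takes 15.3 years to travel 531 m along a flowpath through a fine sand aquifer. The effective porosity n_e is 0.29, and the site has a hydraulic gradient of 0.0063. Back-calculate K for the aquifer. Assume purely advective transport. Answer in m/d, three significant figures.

t = 15.3 years = 5585 d
v = L / t = 531 / 5585 = 0.09508 m/d
K = v · n / i = 0.09508 × 0.29 / 0.0063 = 4.38 m/d

4.38 m/d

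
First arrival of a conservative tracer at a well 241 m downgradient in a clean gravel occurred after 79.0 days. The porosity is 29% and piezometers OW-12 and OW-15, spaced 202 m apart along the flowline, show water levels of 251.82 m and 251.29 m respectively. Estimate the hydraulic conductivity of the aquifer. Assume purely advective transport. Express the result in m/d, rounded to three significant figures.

337 m/d

Hydraulic gradient i = (251.82 − 251.29) / 202 = 0.53 / 202 = 0.002624
v = L / t = 241 / 79.0 = 3.051 m/d
K = v · n / i = 3.051 × 0.29 / 0.002624 = 337 m/d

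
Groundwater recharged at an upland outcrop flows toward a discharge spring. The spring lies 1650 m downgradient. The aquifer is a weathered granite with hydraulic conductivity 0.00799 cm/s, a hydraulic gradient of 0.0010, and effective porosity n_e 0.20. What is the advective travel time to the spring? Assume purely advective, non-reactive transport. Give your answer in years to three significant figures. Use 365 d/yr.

131 years

K = 0.00799 cm/s × 864 = 6.903 m/d
Darcy flux q = K·i = 6.903 × 0.0010 = 0.006903 m/d
v = Ki/n = 6.903·0.0010/0.20 = 0.03452 m/d
t = L / v = 1650 / 0.03452 = 47800 d
   = 47800 / 365 = 131 yr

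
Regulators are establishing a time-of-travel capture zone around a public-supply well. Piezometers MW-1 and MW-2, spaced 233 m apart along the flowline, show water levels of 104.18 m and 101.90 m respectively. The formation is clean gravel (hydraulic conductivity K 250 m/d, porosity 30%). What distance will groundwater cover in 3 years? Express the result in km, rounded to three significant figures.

Hydraulic gradient i = (104.18 − 101.90) / 233 = 2.28 / 233 = 0.009785
Darcy flux q = K·i = 250 × 0.009785 = 2.446 m/d
Average linear velocity = 2.446 / 0.30 = 8.155 m/d
T = 3 yr × 365 = 1095 d
L = v × T = 8.155 × 1095 = 8929 m
   = 8.93 km

8.93 km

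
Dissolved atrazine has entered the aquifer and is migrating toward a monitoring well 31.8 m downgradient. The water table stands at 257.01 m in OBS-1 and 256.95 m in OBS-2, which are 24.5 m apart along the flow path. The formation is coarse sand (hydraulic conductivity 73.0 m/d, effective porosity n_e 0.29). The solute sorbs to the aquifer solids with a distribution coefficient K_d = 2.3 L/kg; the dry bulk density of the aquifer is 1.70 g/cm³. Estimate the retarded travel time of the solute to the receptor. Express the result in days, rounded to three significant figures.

747 days

Hydraulic gradient i = (257.01 − 256.95) / 24.5 = 0.06 / 24.5 = 0.002449
Darcy flux q = K·i = 73.0 × 0.002449 = 0.1788 m/d
Seepage velocity v = q / n = 0.1788 / 0.29 = 0.6165 m/d
Retardation R = 1 + ρ_b·K_d/n = 1 + 1.70×2.3/0.29 = 14.48
Contaminant velocity v_c = v/R = 0.6165/14.48 = 0.04257 m/d
t = L/v_c = 31.8/0.04257 = 747.1 d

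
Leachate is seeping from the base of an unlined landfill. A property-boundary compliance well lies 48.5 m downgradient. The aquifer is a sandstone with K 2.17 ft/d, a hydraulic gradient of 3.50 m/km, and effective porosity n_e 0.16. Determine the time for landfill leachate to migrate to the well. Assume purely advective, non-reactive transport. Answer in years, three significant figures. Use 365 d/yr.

K = 2.17 ft/d × 0.3048 = 0.6614 m/d
Specific discharge q = 0.6614 × 0.0035 = 0.002315 m/d
Seepage velocity v = q / n = 0.002315 / 0.16 = 0.01447 m/d
t = L / v = 48.5 / 0.01447 = 3352 d
   = 3352 / 365 = 9.18 yr

9.18 years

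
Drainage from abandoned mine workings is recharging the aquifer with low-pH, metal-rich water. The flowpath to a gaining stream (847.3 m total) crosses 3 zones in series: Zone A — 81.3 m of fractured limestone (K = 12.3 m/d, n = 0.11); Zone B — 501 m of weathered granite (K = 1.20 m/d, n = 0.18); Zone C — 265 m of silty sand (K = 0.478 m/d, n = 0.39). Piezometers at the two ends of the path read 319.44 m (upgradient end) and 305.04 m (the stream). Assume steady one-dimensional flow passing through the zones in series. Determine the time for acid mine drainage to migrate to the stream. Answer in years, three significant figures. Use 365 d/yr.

Total head drop ΔH = 319.44 − 305.04 = 14.40 m
Steady 1-D flow in series ⇒ the Darcy flux q is identical in every zone and the zone head losses add (resistances L/K in series).
Σ(L/K) = 81.3/12.3 + 501/1.20 + 265/0.478 = 6.610 + 417.5 + 554.4 = 978.5 d
q = ΔH / Σ(L/K) = 14.40 / 978.5 = 0.01472 m/d (same in every zone)
Zone A: v = q/n = 0.01472/0.11 = 0.1338 m/d → t_A = 81.3/0.1338 = 607.7 d
Zone B: v = q/n = 0.01472/0.18 = 0.08176 m/d → t_B = 501/0.08176 = 6128 d
Zone C: v = q/n = 0.01472/0.39 = 0.03773 m/d → t_C = 265/0.03773 = 7023 d
Total t = 607.7 + 6128 + 7023 = 13760 d
   = 13760 / 365 = 37.7 yr

37.7 years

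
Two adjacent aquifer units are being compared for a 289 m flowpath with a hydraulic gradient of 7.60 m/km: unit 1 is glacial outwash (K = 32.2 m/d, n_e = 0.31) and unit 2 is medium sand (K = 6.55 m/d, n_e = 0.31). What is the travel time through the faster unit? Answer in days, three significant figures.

Unit 1 (glacial outwash): v = 32.2×0.0076/0.31 = 0.7894 m/d, t = 289/0.7894 = 366.1 d
Unit 2 (medium sand): v = 6.55×0.0076/0.31 = 0.1606 m/d, t = 289/0.1606 = 1800 d
Faster unit: t = 366 d

366 days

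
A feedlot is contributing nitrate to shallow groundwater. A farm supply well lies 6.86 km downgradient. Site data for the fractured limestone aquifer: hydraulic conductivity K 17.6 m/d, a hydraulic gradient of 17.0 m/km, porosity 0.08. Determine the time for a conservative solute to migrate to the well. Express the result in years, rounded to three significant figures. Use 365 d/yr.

Darcy flux q = K·i = 17.6 × 0.017 = 0.2992 m/d
Average linear velocity = 0.2992 / 0.08 = 3.740 m/d
L = 6.86 km = 6860 m
t = L / v = 6860 / 3.740 = 1834 d
   = 1834 / 365 = 5.03 yr

5.03 years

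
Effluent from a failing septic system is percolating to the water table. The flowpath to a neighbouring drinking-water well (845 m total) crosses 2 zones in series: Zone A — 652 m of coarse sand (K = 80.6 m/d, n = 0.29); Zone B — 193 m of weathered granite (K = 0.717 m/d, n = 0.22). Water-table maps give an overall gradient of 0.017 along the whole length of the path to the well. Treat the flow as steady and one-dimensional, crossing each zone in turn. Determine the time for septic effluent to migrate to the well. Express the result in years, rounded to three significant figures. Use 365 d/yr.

12.2 years

Continuity: the same q passes through each zone, so ΔH = q·Σ(L_j/K_j) — the zones act as resistances in series.
Σ(L/K) = 652/80.6 + 193/0.717 = 8.089 + 269.2 = 277.3 d
K_eq = L_total / Σ(L/K) = 845 / 277.3 = 3.048 m/d
q = K_eq · i = 3.048 × 0.017 = 0.05181 m/d (same in every zone)
Zone A: v = q/n = 0.05181/0.29 = 0.1787 m/d → t_A = 652/0.1787 = 3650 d
Zone B: v = q/n = 0.05181/0.22 = 0.2355 m/d → t_B = 193/0.2355 = 819.5 d
Total t = 3650 + 819.5 = 4469 d
   = 4469 / 365 = 12.2 yr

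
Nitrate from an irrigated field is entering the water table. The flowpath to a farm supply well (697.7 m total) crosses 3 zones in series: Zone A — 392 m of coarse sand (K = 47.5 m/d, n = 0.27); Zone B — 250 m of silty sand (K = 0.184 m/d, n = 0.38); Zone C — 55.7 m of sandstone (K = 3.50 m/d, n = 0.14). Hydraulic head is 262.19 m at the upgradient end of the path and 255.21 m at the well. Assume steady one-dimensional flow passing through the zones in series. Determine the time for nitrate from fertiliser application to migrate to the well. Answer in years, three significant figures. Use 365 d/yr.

113 years

Total head drop ΔH = 262.19 − 255.21 = 6.98 m
Continuity: the same q passes through each zone, so ΔH = q·Σ(L_j/K_j) — the zones act as resistances in series.
Σ(L/K) = 392/47.5 + 250/0.184 + 55.7/3.50 = 8.253 + 1359 + 15.91 = 1383 d
q = ΔH / Σ(L/K) = 6.98 / 1383 = 0.005048 m/d (same in every zone)
Zone A: v = q/n = 0.005048/0.27 = 0.01869 m/d → t_A = 392/0.01869 = 20970 d
Zone B: v = q/n = 0.005048/0.38 = 0.01328 m/d → t_B = 250/0.01328 = 18820 d
Zone C: v = q/n = 0.005048/0.14 = 0.03605 m/d → t_C = 55.7/0.03605 = 1545 d
Total t = 20970 + 18820 + 1545 = 41330 d
   = 41330 / 365 = 113 yr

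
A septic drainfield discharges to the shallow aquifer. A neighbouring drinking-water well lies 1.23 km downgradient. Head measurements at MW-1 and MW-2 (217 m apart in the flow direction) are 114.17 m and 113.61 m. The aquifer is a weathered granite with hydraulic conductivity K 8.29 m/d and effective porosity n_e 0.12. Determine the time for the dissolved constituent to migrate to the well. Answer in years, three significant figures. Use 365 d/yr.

18.9 years

Hydraulic gradient i = (114.17 − 113.61) / 217 = 0.56 / 217 = 0.002581
q = Ki = 8.29 × 0.002581 = 0.02139 m/d
Average linear velocity = 0.02139 / 0.12 = 0.1783 m/d
L = 1.23 km = 1230 m
t = L / v = 1230 / 0.1783 = 6899 d
   = 6899 / 365 = 18.9 yr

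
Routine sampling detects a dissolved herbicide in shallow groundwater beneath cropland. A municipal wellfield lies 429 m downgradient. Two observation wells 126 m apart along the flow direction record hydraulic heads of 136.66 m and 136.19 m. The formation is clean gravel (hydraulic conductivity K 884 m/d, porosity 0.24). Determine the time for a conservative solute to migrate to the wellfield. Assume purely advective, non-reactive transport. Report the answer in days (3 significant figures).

Hydraulic gradient i = (136.66 − 136.19) / 126 = 0.47 / 126 = 0.003730
Specific discharge q = 884 × 0.003730 = 3.297 m/d
v = Ki/n = 884·0.003730/0.24 = 13.74 m/d
t = L / v = 429 / 13.74 = 31.22 d

31.2 days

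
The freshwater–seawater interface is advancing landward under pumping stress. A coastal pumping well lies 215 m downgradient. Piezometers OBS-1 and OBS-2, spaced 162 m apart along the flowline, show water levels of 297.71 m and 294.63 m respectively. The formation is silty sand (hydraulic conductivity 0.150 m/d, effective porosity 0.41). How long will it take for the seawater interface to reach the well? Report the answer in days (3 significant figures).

30900 days

Hydraulic gradient i = (297.71 − 294.63) / 162 = 3.08 / 162 = 0.01901
Darcy flux q = K·i = 0.150 × 0.01901 = 0.002852 m/d
Seepage velocity v = q / n = 0.002852 / 0.41 = 0.006956 m/d
t = L / v = 215 / 0.006956 = 30910 d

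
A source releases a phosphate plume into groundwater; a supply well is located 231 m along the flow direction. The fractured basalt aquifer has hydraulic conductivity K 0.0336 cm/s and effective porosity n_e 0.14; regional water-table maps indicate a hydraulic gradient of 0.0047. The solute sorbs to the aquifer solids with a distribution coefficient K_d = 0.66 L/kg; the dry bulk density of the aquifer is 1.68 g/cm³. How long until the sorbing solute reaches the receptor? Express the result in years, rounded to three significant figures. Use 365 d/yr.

5.79 years

K = 0.0336 cm/s × 864 = 29.03 m/d
Specific discharge q = 29.03 × 0.0047 = 0.1364 m/d
Average linear velocity = 0.1364 / 0.14 = 0.9746 m/d
Retardation R = 1 + ρ_b·K_d/n = 1 + 1.68×0.66/0.14 = 8.920
Contaminant velocity v_c = v/R = 0.9746/8.920 = 0.1093 m/d
t = L/v_c = 231/0.1093 = 2114 d
   = 2114/365 = 5.79 yr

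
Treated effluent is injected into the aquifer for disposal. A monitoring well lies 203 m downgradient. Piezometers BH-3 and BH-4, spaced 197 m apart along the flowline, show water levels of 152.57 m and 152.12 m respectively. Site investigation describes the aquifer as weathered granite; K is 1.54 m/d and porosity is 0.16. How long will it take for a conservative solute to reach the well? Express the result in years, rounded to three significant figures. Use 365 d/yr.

25.3 years

Hydraulic gradient i = (152.57 − 152.12) / 197 = 0.45 / 197 = 0.002284
Specific discharge q = 1.54 × 0.002284 = 0.003518 m/d
Average linear velocity = 0.003518 / 0.16 = 0.02199 m/d
t = L / v = 203 / 0.02199 = 9233 d
   = 9233 / 365 = 25.3 yr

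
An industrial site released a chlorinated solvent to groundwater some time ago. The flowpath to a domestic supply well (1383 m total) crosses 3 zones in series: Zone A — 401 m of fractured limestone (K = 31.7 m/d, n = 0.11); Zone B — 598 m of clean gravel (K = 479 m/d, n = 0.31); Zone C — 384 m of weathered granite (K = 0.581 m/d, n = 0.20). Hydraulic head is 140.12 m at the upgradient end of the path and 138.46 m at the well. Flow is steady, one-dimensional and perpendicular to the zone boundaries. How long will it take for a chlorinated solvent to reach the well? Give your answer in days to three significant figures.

125000 days

Total head drop ΔH = 140.12 − 138.46 = 1.66 m
Steady 1-D flow in series ⇒ the Darcy flux q is identical in every zone and the zone head losses add (resistances L/K in series).
Σ(L/K) = 401/31.7 + 598/479 + 384/0.581 = 12.65 + 1.248 + 660.9 = 674.8 d
q = ΔH / Σ(L/K) = 1.66 / 674.8 = 0.002460 m/d (same in every zone)
Zone A: v = q/n = 0.002460/0.11 = 0.02236 m/d → t_A = 401/0.02236 = 17930 d
Zone B: v = q/n = 0.002460/0.31 = 0.007935 m/d → t_B = 598/0.007935 = 75360 d
Zone C: v = q/n = 0.002460/0.20 = 0.01230 m/d → t_C = 384/0.01230 = 31220 d
Total t = 17930 + 75360 + 31220 = 124500 d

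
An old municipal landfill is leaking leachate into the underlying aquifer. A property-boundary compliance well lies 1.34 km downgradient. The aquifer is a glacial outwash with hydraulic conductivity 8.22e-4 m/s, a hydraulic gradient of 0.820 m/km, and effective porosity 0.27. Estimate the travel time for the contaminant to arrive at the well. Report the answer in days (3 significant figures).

K = 8.22e-4 m/s × 86400 s/d = 71.02 m/d
Darcy flux q = K·i = 71.02 × 8.2e-4 = 0.05824 m/d
v = Ki/n = 71.02·8.2e-4/0.27 = 0.2157 m/d
L = 1.34 km = 1340 m
t = L / v = 1340 / 0.2157 = 6213 d

6210 days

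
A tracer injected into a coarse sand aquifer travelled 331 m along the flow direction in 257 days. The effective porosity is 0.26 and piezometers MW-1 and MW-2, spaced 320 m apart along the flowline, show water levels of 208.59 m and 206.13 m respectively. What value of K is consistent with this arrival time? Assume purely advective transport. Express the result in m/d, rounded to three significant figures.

Hydraulic gradient i = (208.59 − 206.13) / 320 = 2.46 / 320 = 0.007688
v = L / t = 331 / 257 = 1.288 m/d
K = v · n / i = 1.288 × 0.26 / 0.007688 = 43.6 m/d

43.6 m/d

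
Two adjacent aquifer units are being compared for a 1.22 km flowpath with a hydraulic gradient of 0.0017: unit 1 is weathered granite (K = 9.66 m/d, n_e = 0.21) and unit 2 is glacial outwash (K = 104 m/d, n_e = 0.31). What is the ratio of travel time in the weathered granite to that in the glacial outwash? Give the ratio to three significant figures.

7.29

Unit 1 (weathered granite): v = 9.66×0.0017/0.21 = 0.07820 m/d, t = 1220/0.07820 = 15600 d
Unit 2 (glacial outwash): v = 104×0.0017/0.31 = 0.5703 m/d, t = 1220/0.5703 = 2139 d
t(weathered granite) / t(glacial outwash) = 15600/2139 = 7.29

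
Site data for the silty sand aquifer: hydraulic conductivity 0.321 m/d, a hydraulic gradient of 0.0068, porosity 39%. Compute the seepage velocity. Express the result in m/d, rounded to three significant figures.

Darcy flux q = K·i = 0.321 × 0.0068 = 0.002183 m/d
Seepage velocity v = q / n = 0.002183 / 0.39 = 0.005597 m/d

0.00560 m/d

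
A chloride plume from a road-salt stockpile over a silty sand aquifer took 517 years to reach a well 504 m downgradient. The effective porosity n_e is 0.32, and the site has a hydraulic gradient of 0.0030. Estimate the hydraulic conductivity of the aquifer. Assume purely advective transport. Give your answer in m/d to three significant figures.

t = 517 years = 188700 d
v = L / t = 504 / 188700 = 0.002671 m/d
K = v · n / i = 0.002671 × 0.32 / 0.0030 = 0.285 m/d

0.285 m/d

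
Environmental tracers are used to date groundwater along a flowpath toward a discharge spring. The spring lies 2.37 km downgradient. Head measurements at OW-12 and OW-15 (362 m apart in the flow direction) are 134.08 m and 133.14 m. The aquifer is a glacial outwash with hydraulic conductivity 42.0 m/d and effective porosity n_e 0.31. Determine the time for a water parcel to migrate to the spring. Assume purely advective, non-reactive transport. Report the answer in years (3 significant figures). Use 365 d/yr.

Hydraulic gradient i = (134.08 − 133.14) / 362 = 0.94 / 362 = 0.002597
q = Ki = 42.0 × 0.002597 = 0.1091 m/d
Seepage velocity v = q / n = 0.1091 / 0.31 = 0.3518 m/d
L = 2.37 km = 2370 m
t = L / v = 2370 / 0.3518 = 6737 d
   = 6737 / 365 = 18.5 yr

18.5 years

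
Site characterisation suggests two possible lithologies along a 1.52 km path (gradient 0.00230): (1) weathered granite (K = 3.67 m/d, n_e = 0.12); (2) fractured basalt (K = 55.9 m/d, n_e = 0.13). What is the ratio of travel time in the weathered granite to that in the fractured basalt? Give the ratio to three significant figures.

14.1

Unit 1 (weathered granite): v = 3.67×0.0023/0.12 = 0.07034 m/d, t = 1520/0.07034 = 21610 d
Unit 2 (fractured basalt): v = 55.9×0.0023/0.13 = 0.9890 m/d, t = 1520/0.9890 = 1537 d
t(weathered granite) / t(fractured basalt) = 21610/1537 = 14.1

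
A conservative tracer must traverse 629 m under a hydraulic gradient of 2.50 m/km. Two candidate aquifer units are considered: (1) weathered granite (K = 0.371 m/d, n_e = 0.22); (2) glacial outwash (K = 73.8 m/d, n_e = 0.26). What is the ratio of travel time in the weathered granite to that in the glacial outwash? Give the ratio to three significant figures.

Unit 1 (weathered granite): v = 0.371×0.0025/0.22 = 0.004216 m/d, t = 629/0.004216 = 149200 d
Unit 2 (glacial outwash): v = 73.8×0.0025/0.26 = 0.7096 m/d, t = 629/0.7096 = 886.4 d
t(weathered granite) / t(glacial outwash) = 149200/886.4 = 168

168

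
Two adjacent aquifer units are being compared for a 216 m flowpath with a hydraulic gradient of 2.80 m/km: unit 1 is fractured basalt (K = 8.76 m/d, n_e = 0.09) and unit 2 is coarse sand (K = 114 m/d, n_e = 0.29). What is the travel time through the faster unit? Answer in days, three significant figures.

Unit 1 (fractured basalt): v = 8.76×0.0028/0.09 = 0.2725 m/d, t = 216/0.2725 = 792.6 d
Unit 2 (coarse sand): v = 114×0.0028/0.29 = 1.101 m/d, t = 216/1.101 = 196.2 d
Faster unit: t = 196 d

196 days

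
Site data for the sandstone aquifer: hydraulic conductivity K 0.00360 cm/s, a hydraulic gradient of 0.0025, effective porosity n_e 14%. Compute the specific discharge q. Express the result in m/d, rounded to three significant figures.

K = 0.00360 cm/s × 864 = 3.110 m/d
q = Ki = 3.110 × 0.0025 = 0.007776 m/d

0.00778 m/d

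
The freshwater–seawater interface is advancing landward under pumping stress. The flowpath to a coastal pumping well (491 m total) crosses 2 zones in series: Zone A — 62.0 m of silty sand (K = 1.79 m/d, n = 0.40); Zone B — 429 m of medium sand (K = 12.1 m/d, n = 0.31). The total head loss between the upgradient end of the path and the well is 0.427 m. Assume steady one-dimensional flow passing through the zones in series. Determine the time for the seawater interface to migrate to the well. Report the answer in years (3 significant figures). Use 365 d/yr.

Continuity: the same q passes through each zone, so ΔH = q·Σ(L_j/K_j) — the zones act as resistances in series.
Σ(L/K) = 62.0/1.79 + 429/12.1 = 34.64 + 35.45 = 70.09 d
q = ΔH / Σ(L/K) = 0.427 / 70.09 = 0.006092 m/d (same in every zone)
Zone A: v = q/n = 0.006092/0.40 = 0.01523 m/d → t_A = 62.0/0.01523 = 4071 d
Zone B: v = q/n = 0.006092/0.31 = 0.01965 m/d → t_B = 429/0.01965 = 21830 d
Total t = 4071 + 21830 = 25900 d
   = 25900 / 365 = 71.0 yr

71.0 years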